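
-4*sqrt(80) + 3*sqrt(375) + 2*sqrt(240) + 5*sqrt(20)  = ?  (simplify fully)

-6*sqrt(5) + 23*sqrt(15)

4*sqrt(80) = 16*sqrt(5); 3*sqrt(375) = 15*sqrt(15); 2*sqrt(240) = 8*sqrt(15); 5*sqrt(20) = 10*sqrt(5)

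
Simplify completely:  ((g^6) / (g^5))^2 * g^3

Inside the bracket: g^1
Raise to the power 2: g^2
Multiply by g^3: add exponents.

g^5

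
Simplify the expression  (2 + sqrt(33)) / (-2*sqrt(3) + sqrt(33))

(4*sqrt(3) + 2*sqrt(33) + 6*sqrt(11) + 33)/21

Multiply numerator and denominator by 2*sqrt(3) + sqrt(33).
Denominator becomes 21; numerator becomes 4*sqrt(3) + 2*sqrt(33) + 6*sqrt(11) + 33.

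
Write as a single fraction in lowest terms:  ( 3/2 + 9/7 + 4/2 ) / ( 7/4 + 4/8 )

Numerator: 3/2 + 9/7 + 4/2 = 67/14
Denominator: 7/4 + 4/8 = 9/4
Divide: (67/14) · (4/9) = 134/63

134/63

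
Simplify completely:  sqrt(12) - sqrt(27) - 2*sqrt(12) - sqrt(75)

-10*sqrt(3)

sqrt(12) = 2*sqrt(3); sqrt(27) = 3*sqrt(3); 2*sqrt(12) = 4*sqrt(3); sqrt(75) = 5*sqrt(3)
Combine: (2 - 3 - 4 - 5)·sqrt(3) = -10*sqrt(3)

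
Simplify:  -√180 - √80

√180 = 6*√5; √80 = 4*√5
Combine: (-6 - 4)·√5 = -10*√5

-10*√5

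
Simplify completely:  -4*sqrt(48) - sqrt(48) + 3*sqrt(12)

-14*sqrt(3)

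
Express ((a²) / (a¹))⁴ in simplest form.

a⁴

Inside the bracket: a¹
Raise to the power 4: a⁴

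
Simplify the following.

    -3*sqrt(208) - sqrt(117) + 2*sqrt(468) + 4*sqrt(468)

21*sqrt(13)

3*sqrt(208) = 12*sqrt(13); sqrt(117) = 3*sqrt(13); 2*sqrt(468) = 12*sqrt(13); 4*sqrt(468) = 24*sqrt(13)
Combine: (-12 - 3 + 12 + 24)·sqrt(13) = 21*sqrt(13)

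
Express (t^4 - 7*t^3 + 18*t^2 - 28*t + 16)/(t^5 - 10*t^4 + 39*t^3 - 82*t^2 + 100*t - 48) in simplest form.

1/(t - 3)

Factor: t^4 - 7*t^3 + 18*t^2 - 28*t + 16 = (t - 4)*(t^2 - 2*t + 4)*(t - 1);  t^5 - 10*t^4 + 39*t^3 - 82*t^2 + 100*t - 48 = (t - 1)*(t - 3)*(t^2 - 2*t + 4)*(t - 4)
Cancel the common factors (t^2 - 2*t + 4), (t - 1), (t - 4).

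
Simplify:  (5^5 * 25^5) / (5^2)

5^13

5^5 = 5^5; 25^5 = 5^10; 5^2 = 5^2
Combine exponents: 5^13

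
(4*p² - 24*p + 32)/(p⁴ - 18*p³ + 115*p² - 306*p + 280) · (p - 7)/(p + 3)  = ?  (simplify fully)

4/(p² - 2*p - 15)

Factor: 4*p² - 24*p + 32 = 4·(p - 4)·(p - 2);  p⁴ - 18*p³ + 115*p² - 306*p + 280 = (p - 4)·(p - 7)·(p - 5)·(p - 2)
Cancel the common factors (p - 7), (p - 4), (p - 2).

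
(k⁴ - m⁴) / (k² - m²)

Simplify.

k² + m²

k⁴ - m⁴ factors as (k - m)*(k + m)*(k² + m²).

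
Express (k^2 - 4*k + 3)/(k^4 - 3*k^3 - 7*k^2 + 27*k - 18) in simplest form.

Factor: k^2 - 4*k + 3 = (k - 3)*(k - 1);  k^4 - 3*k^3 - 7*k^2 + 27*k - 18 = (k - 3)*(k + 3)*(k - 1)*(k - 2)
Cancel the common factors (k - 3), (k - 1).

1/(k^2 + k - 6)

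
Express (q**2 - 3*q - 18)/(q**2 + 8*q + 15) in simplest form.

(q - 6)/(q + 5)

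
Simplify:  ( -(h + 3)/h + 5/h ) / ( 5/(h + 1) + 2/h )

Numerator: -(h + 3)/h + 5/h = (-h + 2)/h
Denominator: 5/(h + 1) + 2/h = (7*h + 2)/(h² + h)
Divide: ((-h + 2)/h) · ((h² + h)/(7*h + 2)) = (-h² + h + 2)/(7*h + 2)

(-h² + h + 2)/(7*h + 2)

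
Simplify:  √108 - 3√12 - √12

-2*√3

√108 = 6*√3; 3√12 = 6*√3; √12 = 2*√3
Combine: (6 - 6 - 2)·√3 = -2*√3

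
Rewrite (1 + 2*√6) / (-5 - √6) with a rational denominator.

Multiply numerator and denominator by -5 + √6.
Denominator becomes 19; numerator becomes -9*√6 + 7.

(-9*√6 + 7)/19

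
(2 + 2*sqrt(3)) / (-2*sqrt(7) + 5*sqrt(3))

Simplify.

Multiply numerator and denominator by 2*sqrt(7) + 5*sqrt(3).
Denominator becomes 47; numerator becomes 4*sqrt(7) + 10*sqrt(3) + 4*sqrt(21) + 30.

(4*sqrt(7) + 10*sqrt(3) + 4*sqrt(21) + 30)/47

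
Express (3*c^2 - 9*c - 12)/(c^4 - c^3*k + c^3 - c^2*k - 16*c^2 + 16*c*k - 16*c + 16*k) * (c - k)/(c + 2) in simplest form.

3/(c^2 + 6*c + 8)

Factor: 3*c^2 - 9*c - 12 = 3*(c - 4)*(c + 1);  c^4 - c^3*k + c^3 - c^2*k - 16*c^2 + 16*c*k - 16*c + 16*k = (c - 4)*(c + 4)*(c - k)*(c + 1)
Cancel the common factors (c - 4), (c - k), (c + 1).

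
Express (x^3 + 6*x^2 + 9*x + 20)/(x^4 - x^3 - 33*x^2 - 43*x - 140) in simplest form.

1/(x - 7)

Factor: x^3 + 6*x^2 + 9*x + 20 = (x + 5)*(x^2 + x + 4);  x^4 - x^3 - 33*x^2 - 43*x - 140 = (x - 7)*(x^2 + x + 4)*(x + 5)
Cancel the common factors (x^2 + x + 4), (x + 5).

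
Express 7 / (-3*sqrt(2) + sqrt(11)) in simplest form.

-3*sqrt(2) - sqrt(11)

Multiply numerator and denominator by sqrt(11) + 3*sqrt(2).
Denominator becomes -7; numerator becomes 7*sqrt(11) + 21*sqrt(2).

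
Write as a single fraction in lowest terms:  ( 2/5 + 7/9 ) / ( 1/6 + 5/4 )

212/255

Numerator: 2/5 + 7/9 = 53/45
Denominator: 1/6 + 5/4 = 17/12
Divide: (53/45) · (12/17) = 212/255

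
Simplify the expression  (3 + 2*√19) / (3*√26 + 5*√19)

(-6*√494 - 9*√26 + 15*√19 + 190)/241

Multiply numerator and denominator by -3*√26 + 5*√19.
Denominator becomes 241; numerator becomes -6*√494 - 9*√26 + 15*√19 + 190.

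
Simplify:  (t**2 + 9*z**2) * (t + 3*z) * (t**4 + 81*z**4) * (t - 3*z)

Telescope via difference of squares: (t+(3*z))(t-(3*z)) = t**2 - 9*z**2, then repeat with the next factor.

t**8 - 6561*z**8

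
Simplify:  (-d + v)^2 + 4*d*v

(d + v)^2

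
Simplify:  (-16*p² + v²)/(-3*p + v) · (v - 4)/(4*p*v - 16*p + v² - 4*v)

Factor: -16*p² + v² = (-4*p + v)·(4*p + v);  4*p*v - 16*p + v² - 4*v = (4*p + v)·(v - 4)
Cancel the common factors (4*p + v), (v - 4).

(4*p - v)/(3*p - v)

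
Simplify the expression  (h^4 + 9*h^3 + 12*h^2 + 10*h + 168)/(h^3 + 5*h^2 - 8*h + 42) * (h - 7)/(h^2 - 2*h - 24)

Factor: h^4 + 9*h^3 + 12*h^2 + 10*h + 168 = (h + 7)*(h^2 - 2*h + 6)*(h + 4);  h^3 + 5*h^2 - 8*h + 42 = (h^2 - 2*h + 6)*(h + 7);  h^2 - 2*h - 24 = (h - 6)*(h + 4)
Cancel the common factors (h^2 - 2*h + 6), (h + 7), (h + 4).

(h - 7)/(h - 6)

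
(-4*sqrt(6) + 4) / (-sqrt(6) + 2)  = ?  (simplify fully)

Multiply numerator and denominator by 2 + sqrt(6).
Denominator becomes -2; numerator becomes -16 - 4*sqrt(6).

2*sqrt(6) + 8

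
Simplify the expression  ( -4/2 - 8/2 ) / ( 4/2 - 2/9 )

-27/8

Numerator: -4/2 - 8/2 = -6
Denominator: 4/2 - 2/9 = 16/9
Divide: (-6) · (9/16) = -27/8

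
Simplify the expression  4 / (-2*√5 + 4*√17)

(2*√5 + 4*√17)/63

Multiply numerator and denominator by 2*√5 + 4*√17.
Denominator becomes 252; numerator becomes 8*√5 + 16*√17.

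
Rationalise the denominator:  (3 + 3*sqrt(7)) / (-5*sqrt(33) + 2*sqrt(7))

(-15*sqrt(231) - 15*sqrt(33) - 42 - 6*sqrt(7))/797

Multiply numerator and denominator by 2*sqrt(7) + 5*sqrt(33).
Denominator becomes -797; numerator becomes 6*sqrt(7) + 42 + 15*sqrt(33) + 15*sqrt(231).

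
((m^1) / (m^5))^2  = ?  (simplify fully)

Inside the bracket: (m^-4)
Raise to the power 2: (m^-8)

m^(-8)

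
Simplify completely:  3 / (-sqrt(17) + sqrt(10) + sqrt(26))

Group as (sqrt(10) + sqrt(26)) - sqrt(17); multiply by (sqrt(10) + sqrt(26)) + sqrt(17), then rationalise the remaining surd.

(-57*sqrt(17) + 3*sqrt(26) + 99*sqrt(10) + 12*sqrt(1105))/679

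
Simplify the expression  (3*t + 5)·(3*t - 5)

(3*t)^2 - (5)^2 = 9*t² - 25.

9*t² - 25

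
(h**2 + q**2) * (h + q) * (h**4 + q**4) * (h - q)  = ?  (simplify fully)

Telescope via difference of squares: (h+q)(h-q) = h**2 - q**2, then repeat with the next factor.

h**8 - q**8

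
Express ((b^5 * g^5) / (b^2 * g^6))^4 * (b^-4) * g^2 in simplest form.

b^8/g^2

Inside the bracket: b^3 * (g^-1)
Raise to the power 4: b^12 * (g^-4)
Multiply by (b^-4) * g^2: add exponents.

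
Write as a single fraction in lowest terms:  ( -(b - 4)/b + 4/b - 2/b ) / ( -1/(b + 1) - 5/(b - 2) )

Numerator: -(b - 4)/b + 4/b - 2/b = (-b + 6)/b
Denominator: -1/(b + 1) - 5/(b - 2) = (-6*b - 3)/(b**2 - b - 2)
Divide: ((-b + 6)/b) · ((b**2 - b - 2)/(-6*b - 3)) = (b**3 - 7*b**2 + 4*b + 12)/(6*b**2 + 3*b)

(b**3 - 7*b**2 + 4*b + 12)/(6*b**2 + 3*b)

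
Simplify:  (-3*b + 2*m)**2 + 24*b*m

After expansion: 9*b**2 + 12*b*m + 4*m**2 — a perfect-square trinomial.

(3*b + 2*m)**2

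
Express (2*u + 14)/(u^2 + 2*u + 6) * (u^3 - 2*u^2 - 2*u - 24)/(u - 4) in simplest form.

Factor: 2*u + 14 = 2*(u + 7);  u^3 - 2*u^2 - 2*u - 24 = (u^2 + 2*u + 6)*(u - 4)
Cancel the common factors (u^2 + 2*u + 6), (u - 4).

2*u + 14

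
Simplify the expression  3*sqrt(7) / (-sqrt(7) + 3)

(21 + 9*sqrt(7))/2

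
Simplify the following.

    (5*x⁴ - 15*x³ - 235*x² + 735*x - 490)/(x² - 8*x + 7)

Factor: 5*x⁴ - 15*x³ - 235*x² + 735*x - 490 = 5·(x - 1)·(x - 2)·(x - 7)·(x + 7);  x² - 8*x + 7 = (x - 7)·(x - 1)
Cancel the common factors (x - 1), (x - 7).

5*x² + 25*x - 70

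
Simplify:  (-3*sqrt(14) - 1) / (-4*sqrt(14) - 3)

(-sqrt(14) + 33)/43

Multiply numerator and denominator by -3 + 4*sqrt(14).
Denominator becomes -215; numerator becomes -165 + 5*sqrt(14).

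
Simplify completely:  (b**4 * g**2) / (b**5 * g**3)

Quotient: (b**-1) * (g**-1)

1/(b*g)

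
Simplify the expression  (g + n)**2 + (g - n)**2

2*g**2 + 2*n**2

Write as f(g,n) + f(g,-n) and expand.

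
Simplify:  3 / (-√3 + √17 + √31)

(-135*√3 - 33*√31 + 51*√17 + 6*√1581)/83

Group as (√17 + √31) - √3; multiply by (√17 + √31) + √3, then rationalise the remaining surd.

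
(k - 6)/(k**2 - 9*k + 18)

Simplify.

1/(k - 3)

Factor: k**2 - 9*k + 18 = (k - 3)*(k - 6)
Cancel the common factor (k - 6).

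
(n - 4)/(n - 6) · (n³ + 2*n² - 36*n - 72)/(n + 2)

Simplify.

Factor: n³ + 2*n² - 36*n - 72 = (n + 6)·(n + 2)·(n - 6)
Cancel the common factors (n - 6), (n + 2).

n² + 2*n - 24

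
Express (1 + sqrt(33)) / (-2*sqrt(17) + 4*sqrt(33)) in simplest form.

(sqrt(17) + 2*sqrt(33) + sqrt(561) + 66)/230

Multiply numerator and denominator by 2*sqrt(17) + 4*sqrt(33).
Denominator becomes 460; numerator becomes 2*sqrt(17) + 4*sqrt(33) + 2*sqrt(561) + 132.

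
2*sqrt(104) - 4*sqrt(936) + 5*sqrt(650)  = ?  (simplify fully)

5*sqrt(26)

2*sqrt(104) = 4*sqrt(26); 4*sqrt(936) = 24*sqrt(26); 5*sqrt(650) = 25*sqrt(26)
Combine: (4 - 24 + 25)·sqrt(26) = 5*sqrt(26)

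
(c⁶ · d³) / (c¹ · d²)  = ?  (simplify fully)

Quotient: c⁵ · d¹

c⁵*d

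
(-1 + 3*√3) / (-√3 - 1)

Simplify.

-5 + 2*√3

Multiply numerator and denominator by -1 + √3.
Denominator becomes -2; numerator becomes -4*√3 + 10.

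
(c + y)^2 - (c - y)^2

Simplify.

4*c*y

Binomially expand both and collect terms in c, y.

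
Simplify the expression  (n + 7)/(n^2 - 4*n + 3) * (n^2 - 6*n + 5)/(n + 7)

Factor: n^2 - 4*n + 3 = (n - 3)*(n - 1);  n^2 - 6*n + 5 = (n - 5)*(n - 1)
Cancel the common factors (n - 1), (n + 7).

(n - 5)/(n - 3)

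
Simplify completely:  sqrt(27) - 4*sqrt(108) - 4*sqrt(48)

sqrt(27) = 3*sqrt(3); 4*sqrt(108) = 24*sqrt(3); 4*sqrt(48) = 16*sqrt(3)
Combine: (3 - 24 - 16)·sqrt(3) = -37*sqrt(3)

-37*sqrt(3)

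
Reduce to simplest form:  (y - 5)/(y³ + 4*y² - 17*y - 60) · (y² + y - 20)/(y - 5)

Factor: y³ + 4*y² - 17*y - 60 = (y - 4)·(y + 5)·(y + 3);  y² + y - 20 = (y + 5)·(y - 4)
Cancel the common factors (y + 5), (y - 5), (y - 4).

1/(y + 3)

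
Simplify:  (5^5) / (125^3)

5^(-4)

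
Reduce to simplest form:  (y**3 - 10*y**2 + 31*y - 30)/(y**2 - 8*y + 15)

Factor: y**3 - 10*y**2 + 31*y - 30 = (y - 5)*(y - 3)*(y - 2);  y**2 - 8*y + 15 = (y - 5)*(y - 3)
Cancel the common factors (y - 3), (y - 5).

y - 2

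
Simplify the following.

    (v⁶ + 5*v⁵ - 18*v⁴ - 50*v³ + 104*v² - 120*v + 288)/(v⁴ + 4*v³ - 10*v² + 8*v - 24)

v² + v - 12

Factor: v⁶ + 5*v⁵ - 18*v⁴ - 50*v³ + 104*v² - 120*v + 288 = (v - 2)·(v² + 2)·(v + 6)·(v + 4)·(v - 3);  v⁴ + 4*v³ - 10*v² + 8*v - 24 = (v + 6)·(v² + 2)·(v - 2)
Cancel the common factors (v² + 2), (v + 6), (v - 2).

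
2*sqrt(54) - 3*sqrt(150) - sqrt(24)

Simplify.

2*sqrt(54) = 6*sqrt(6); 3*sqrt(150) = 15*sqrt(6); sqrt(24) = 2*sqrt(6)
Combine: (6 - 15 - 2)·sqrt(6) = -11*sqrt(6)

-11*sqrt(6)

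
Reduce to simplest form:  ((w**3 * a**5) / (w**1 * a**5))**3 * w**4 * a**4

Inside the bracket: w**2
Raise to the power 3: w**6
Multiply by w**4 * a**4: add exponents.

a**4*w**10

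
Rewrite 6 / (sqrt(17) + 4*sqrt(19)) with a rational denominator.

Multiply numerator and denominator by -4*sqrt(19) + sqrt(17).
Denominator becomes -287; numerator becomes -24*sqrt(19) + 6*sqrt(17).

(-6*sqrt(17) + 24*sqrt(19))/287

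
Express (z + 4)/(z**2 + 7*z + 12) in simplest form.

1/(z + 3)

Factor: z**2 + 7*z + 12 = (z + 3)*(z + 4)
Cancel the common factor (z + 4).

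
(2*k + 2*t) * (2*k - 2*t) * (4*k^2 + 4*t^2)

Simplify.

16*k^4 - 16*t^4

Pair the conjugate factors: ((2*k)+(2*t))((2*k)-(2*t)) = 4*k^2 - 4*t^2, then repeat with the next factor.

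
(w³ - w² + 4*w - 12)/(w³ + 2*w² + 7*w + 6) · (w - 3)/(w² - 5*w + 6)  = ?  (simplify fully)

Factor: w³ - w² + 4*w - 12 = (w - 2)·(w² + w + 6);  w³ + 2*w² + 7*w + 6 = (w² + w + 6)·(w + 1);  w² - 5*w + 6 = (w - 3)·(w - 2)
Cancel the common factors (w² + w + 6), (w - 3), (w - 2).

1/(w + 1)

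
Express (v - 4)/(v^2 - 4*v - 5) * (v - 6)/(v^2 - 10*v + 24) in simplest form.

1/(v^2 - 4*v - 5)

Factor: v^2 - 4*v - 5 = (v + 1)*(v - 5);  v^2 - 10*v + 24 = (v - 4)*(v - 6)
Cancel the common factors (v - 6), (v - 4).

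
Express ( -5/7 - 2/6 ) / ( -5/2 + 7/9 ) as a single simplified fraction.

132/217

Numerator: -5/7 - 2/6 = -22/21
Denominator: -5/2 + 7/9 = -31/18
Divide: (-22/21) · (-18/31) = 132/217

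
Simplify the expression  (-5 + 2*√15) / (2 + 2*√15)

Multiply numerator and denominator by -2*√15 + 2.
Denominator becomes -56; numerator becomes -70 + 14*√15.

(-√15 + 5)/4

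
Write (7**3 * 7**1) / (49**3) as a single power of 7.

7**(-2)

7**3 = 7**3; 7**1 = 7**1; 49**3 = 7**6
Combine exponents: 7**(-2)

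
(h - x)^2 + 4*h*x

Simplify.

(h + x)^2

Expand the square and combine the 4*h*x term.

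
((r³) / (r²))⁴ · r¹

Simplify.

Inside the bracket: r¹
Raise to the power 4: r⁴
Multiply by r¹: add exponents.

r⁵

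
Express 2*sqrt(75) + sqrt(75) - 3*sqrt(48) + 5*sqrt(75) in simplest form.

2*sqrt(75) = 10*sqrt(3); sqrt(75) = 5*sqrt(3); 3*sqrt(48) = 12*sqrt(3); 5*sqrt(75) = 25*sqrt(3)
Combine: (10 + 5 - 12 + 25)·sqrt(3) = 28*sqrt(3)

28*sqrt(3)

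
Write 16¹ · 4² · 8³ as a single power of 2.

16¹ = 2^4; 4² = 2^4; 8³ = 2^9
Combine exponents: 2^17

2^17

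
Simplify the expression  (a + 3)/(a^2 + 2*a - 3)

1/(a - 1)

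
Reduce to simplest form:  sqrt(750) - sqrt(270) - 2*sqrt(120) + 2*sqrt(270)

sqrt(750) = 5*sqrt(30); sqrt(270) = 3*sqrt(30); 2*sqrt(120) = 4*sqrt(30); 2*sqrt(270) = 6*sqrt(30)
Combine: (5 - 3 - 4 + 6)·sqrt(30) = 4*sqrt(30)

4*sqrt(30)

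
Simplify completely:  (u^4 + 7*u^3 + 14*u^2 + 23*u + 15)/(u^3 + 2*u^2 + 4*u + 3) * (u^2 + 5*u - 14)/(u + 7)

u^2 + 3*u - 10

Factor: u^4 + 7*u^3 + 14*u^2 + 23*u + 15 = (u + 5)*(u^2 + u + 3)*(u + 1);  u^3 + 2*u^2 + 4*u + 3 = (u + 1)*(u^2 + u + 3);  u^2 + 5*u - 14 = (u - 2)*(u + 7)
Cancel the common factors (u^2 + u + 3), (u + 1), (u + 7).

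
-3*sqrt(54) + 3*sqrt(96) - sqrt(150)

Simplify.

3*sqrt(54) = 9*sqrt(6); 3*sqrt(96) = 12*sqrt(6); sqrt(150) = 5*sqrt(6)
Combine: (-9 + 12 - 5)·sqrt(6) = -2*sqrt(6)

-2*sqrt(6)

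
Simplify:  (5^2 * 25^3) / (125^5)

5^2 = 5^2; 25^3 = 5^6; 125^5 = 5^15
Combine exponents: 5^(-7)

5^(-7)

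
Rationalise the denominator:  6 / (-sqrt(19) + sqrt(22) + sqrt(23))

(-39*sqrt(19) + 27*sqrt(23) + 30*sqrt(22) + 3*sqrt(9614))/337

Group as (sqrt(22) + sqrt(23)) - sqrt(19); multiply by (sqrt(22) + sqrt(23)) + sqrt(19), then rationalise the remaining surd.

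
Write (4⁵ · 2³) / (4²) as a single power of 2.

4⁵ = 2^10; 2³ = 2^3; 4² = 2^4
Combine exponents: 2^9

2^9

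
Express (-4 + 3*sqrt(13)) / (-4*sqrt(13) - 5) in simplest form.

(-176 + 31*sqrt(13))/183

Multiply numerator and denominator by -5 + 4*sqrt(13).
Denominator becomes -183; numerator becomes -31*sqrt(13) + 176.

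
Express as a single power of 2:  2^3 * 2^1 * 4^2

2^8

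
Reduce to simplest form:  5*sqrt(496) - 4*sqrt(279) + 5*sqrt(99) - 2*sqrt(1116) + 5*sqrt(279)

15*sqrt(11) + 11*sqrt(31)

5*sqrt(496) = 20*sqrt(31); 4*sqrt(279) = 12*sqrt(31); 5*sqrt(99) = 15*sqrt(11); 2*sqrt(1116) = 12*sqrt(31); 5*sqrt(279) = 15*sqrt(31)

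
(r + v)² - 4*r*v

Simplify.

(r - v)²

Expand the square and combine the 4*r*v term.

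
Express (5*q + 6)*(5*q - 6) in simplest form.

25*q^2 - 36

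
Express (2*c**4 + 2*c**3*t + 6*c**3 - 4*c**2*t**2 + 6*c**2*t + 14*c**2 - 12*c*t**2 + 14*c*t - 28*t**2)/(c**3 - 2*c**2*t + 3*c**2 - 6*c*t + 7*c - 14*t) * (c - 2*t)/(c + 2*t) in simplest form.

2*c - 2*t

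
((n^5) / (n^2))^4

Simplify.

n^12

Inside the bracket: n^3
Raise to the power 4: n^12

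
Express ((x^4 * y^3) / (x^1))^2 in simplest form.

x^6*y^6

Inside the bracket: x^3 * y^3
Raise to the power 2: x^6 * y^6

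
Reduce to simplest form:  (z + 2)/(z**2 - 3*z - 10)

1/(z - 5)

Factor: z**2 - 3*z - 10 = (z - 5)*(z + 2)
Cancel the common factor (z + 2).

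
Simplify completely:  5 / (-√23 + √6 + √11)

(15*√23 + 45*√11 + 70*√6 + 5*√1518)/114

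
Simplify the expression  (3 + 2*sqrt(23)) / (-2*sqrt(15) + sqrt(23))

(-4*sqrt(345) - 46 - 6*sqrt(15) - 3*sqrt(23))/37

Multiply numerator and denominator by sqrt(23) + 2*sqrt(15).
Denominator becomes -37; numerator becomes 3*sqrt(23) + 6*sqrt(15) + 46 + 4*sqrt(345).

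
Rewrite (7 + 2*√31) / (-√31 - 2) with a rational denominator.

(-16 - √31)/9

Multiply numerator and denominator by -2 + √31.
Denominator becomes -27; numerator becomes 3*√31 + 48.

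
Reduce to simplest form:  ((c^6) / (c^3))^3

c^9

Inside the bracket: c^3
Raise to the power 3: c^9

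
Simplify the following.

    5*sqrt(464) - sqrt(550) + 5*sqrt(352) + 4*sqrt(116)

15*sqrt(22) + 28*sqrt(29)

5*sqrt(464) = 20*sqrt(29); sqrt(550) = 5*sqrt(22); 5*sqrt(352) = 20*sqrt(22); 4*sqrt(116) = 8*sqrt(29)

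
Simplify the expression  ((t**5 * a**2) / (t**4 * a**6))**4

Inside the bracket: t**1 * (a**-4)
Raise to the power 4: t**4 * (a**-16)

t**4/a**16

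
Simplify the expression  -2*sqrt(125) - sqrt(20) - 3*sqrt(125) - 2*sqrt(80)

2*sqrt(125) = 10*sqrt(5); sqrt(20) = 2*sqrt(5); 3*sqrt(125) = 15*sqrt(5); 2*sqrt(80) = 8*sqrt(5)
Combine: (-10 - 2 - 15 - 8)·sqrt(5) = -35*sqrt(5)

-35*sqrt(5)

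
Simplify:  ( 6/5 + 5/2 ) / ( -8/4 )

Numerator: 6/5 + 5/2 = 37/10
Denominator: -8/4 = -2
Divide: (37/10) · (-1/2) = -37/20

-37/20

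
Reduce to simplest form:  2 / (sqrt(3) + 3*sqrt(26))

(-2*sqrt(3) + 6*sqrt(26))/231

Multiply numerator and denominator by -sqrt(3) + 3*sqrt(26).
Denominator becomes 231; numerator becomes -2*sqrt(3) + 6*sqrt(26).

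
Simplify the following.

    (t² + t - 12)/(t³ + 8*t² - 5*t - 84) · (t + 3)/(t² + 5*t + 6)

Factor: t² + t - 12 = (t + 4)·(t - 3);  t³ + 8*t² - 5*t - 84 = (t + 4)·(t + 7)·(t - 3);  t² + 5*t + 6 = (t + 2)·(t + 3)
Cancel the common factors (t - 3), (t + 3), (t + 4).

1/(t² + 9*t + 14)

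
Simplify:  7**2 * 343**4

7**14

7**2 = 7**2; 343**4 = 7**12
Combine exponents: 7**14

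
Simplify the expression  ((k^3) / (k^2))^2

k^2

Inside the bracket: k^1
Raise to the power 2: k^2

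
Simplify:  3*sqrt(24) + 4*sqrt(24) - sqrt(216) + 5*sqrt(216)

38*sqrt(6)

3*sqrt(24) = 6*sqrt(6); 4*sqrt(24) = 8*sqrt(6); sqrt(216) = 6*sqrt(6); 5*sqrt(216) = 30*sqrt(6)
Combine: (6 + 8 - 6 + 30)·sqrt(6) = 38*sqrt(6)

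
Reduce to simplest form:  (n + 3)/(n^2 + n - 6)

1/(n - 2)

Factor: n^2 + n - 6 = (n - 2)*(n + 3)
Cancel the common factor (n + 3).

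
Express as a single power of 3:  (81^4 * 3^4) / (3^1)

81^4 = 3^16; 3^4 = 3^4; 3^1 = 3^1
Combine exponents: 3^19

3^19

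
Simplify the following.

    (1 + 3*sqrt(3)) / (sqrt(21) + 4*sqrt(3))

Multiply numerator and denominator by -sqrt(21) + 4*sqrt(3).
Denominator becomes 27; numerator becomes -9*sqrt(7) - sqrt(21) + 4*sqrt(3) + 36.

(-9*sqrt(7) - sqrt(21) + 4*sqrt(3) + 36)/27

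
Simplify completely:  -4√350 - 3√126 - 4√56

-37*√14

4√350 = 20*√14; 3√126 = 9*√14; 4√56 = 8*√14
Combine: (-20 - 9 - 8)·√14 = -37*√14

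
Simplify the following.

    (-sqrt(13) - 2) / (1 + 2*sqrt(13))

(-8 - sqrt(13))/17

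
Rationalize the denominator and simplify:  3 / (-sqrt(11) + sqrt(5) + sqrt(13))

(-21*sqrt(11) + 9*sqrt(13) + 57*sqrt(5) + 6*sqrt(715))/211

Group as (sqrt(5) + sqrt(13)) - sqrt(11); multiply by (sqrt(5) + sqrt(13)) + sqrt(11), then rationalise the remaining surd.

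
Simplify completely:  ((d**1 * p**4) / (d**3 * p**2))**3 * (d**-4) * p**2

Inside the bracket: (d**-2) * p**2
Raise to the power 3: (d**-6) * p**6
Multiply by (d**-4) * p**2: add exponents.

p**8/d**10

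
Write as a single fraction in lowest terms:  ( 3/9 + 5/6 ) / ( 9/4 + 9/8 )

Numerator: 3/9 + 5/6 = 7/6
Denominator: 9/4 + 9/8 = 27/8
Divide: (7/6) · (8/27) = 28/81

28/81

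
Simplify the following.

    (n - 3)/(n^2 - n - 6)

1/(n + 2)

Factor: n^2 - n - 6 = (n + 2)*(n - 3)
Cancel the common factor (n - 3).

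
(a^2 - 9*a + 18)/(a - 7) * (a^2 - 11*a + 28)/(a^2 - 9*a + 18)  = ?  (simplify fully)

a - 4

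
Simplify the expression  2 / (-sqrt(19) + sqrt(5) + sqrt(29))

Group as (sqrt(5) + sqrt(29)) - sqrt(19); multiply by (sqrt(5) + sqrt(29)) + sqrt(19), then rationalise the remaining surd.

(-30*sqrt(19) - 10*sqrt(29) + 86*sqrt(5) + 4*sqrt(2755))/355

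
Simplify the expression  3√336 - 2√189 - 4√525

-14*√21

3√336 = 12*√21; 2√189 = 6*√21; 4√525 = 20*√21
Combine: (12 - 6 - 20)·√21 = -14*√21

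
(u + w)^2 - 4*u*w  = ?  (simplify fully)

(u - w)^2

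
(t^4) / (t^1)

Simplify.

Quotient: t^3

t^3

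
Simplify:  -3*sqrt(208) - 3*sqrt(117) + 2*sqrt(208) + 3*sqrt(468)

3*sqrt(208) = 12*sqrt(13); 3*sqrt(117) = 9*sqrt(13); 2*sqrt(208) = 8*sqrt(13); 3*sqrt(468) = 18*sqrt(13)
Combine: (-12 - 9 + 8 + 18)·sqrt(13) = 5*sqrt(13)

5*sqrt(13)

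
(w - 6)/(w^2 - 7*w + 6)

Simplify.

1/(w - 1)

Factor: w^2 - 7*w + 6 = (w - 6)*(w - 1)
Cancel the common factor (w - 6).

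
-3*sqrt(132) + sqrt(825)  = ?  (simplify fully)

3*sqrt(132) = 6*sqrt(33); sqrt(825) = 5*sqrt(33)
Combine: (-6 + 5)·sqrt(33) = -sqrt(33)

-sqrt(33)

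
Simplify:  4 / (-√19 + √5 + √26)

Group as (√5 + √26) - √19; multiply by (√5 + √26) + √19, then rationalise the remaining surd.

(-6*√19 - √26 + 20*√5 + √2470)/47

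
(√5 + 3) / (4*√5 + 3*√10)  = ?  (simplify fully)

(-12*√5 - 20 + 15*√2 + 9*√10)/10

Multiply numerator and denominator by -3*√10 + 4*√5.
Denominator becomes -10; numerator becomes -9*√10 - 15*√2 + 20 + 12*√5.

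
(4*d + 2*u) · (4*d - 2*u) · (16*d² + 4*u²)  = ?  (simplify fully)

256*d⁴ - 16*u⁴

((4*d)+(2*u))((4*d)-(2*u)) = 16*d² - 4*u²; continue pairing.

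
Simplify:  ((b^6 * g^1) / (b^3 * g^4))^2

Inside the bracket: b^3 * (g^-3)
Raise to the power 2: b^6 * (g^-6)

b^6/g^6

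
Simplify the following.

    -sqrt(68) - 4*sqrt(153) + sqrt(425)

sqrt(68) = 2*sqrt(17); 4*sqrt(153) = 12*sqrt(17); sqrt(425) = 5*sqrt(17)
Combine: (-2 - 12 + 5)·sqrt(17) = -9*sqrt(17)

-9*sqrt(17)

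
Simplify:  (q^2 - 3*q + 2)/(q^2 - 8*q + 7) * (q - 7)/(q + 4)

(q - 2)/(q + 4)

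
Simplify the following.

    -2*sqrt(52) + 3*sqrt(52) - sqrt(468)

2*sqrt(52) = 4*sqrt(13); 3*sqrt(52) = 6*sqrt(13); sqrt(468) = 6*sqrt(13)
Combine: (-4 + 6 - 6)·sqrt(13) = -4*sqrt(13)

-4*sqrt(13)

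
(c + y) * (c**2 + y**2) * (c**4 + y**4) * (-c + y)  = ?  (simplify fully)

Telescope via difference of squares: (y+c)(y-c) = -c**2 + y**2, then repeat with the next factor.

-c**8 + y**8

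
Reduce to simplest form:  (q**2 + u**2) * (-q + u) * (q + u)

-q**4 + u**4

Telescope via difference of squares: (u+q)(u-q) = -q**2 + u**2, then repeat with the next factor.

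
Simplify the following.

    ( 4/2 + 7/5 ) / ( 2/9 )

Numerator: 4/2 + 7/5 = 17/5
Denominator: 2/9 = 2/9
Divide: (17/5) · (9/2) = 153/10

153/10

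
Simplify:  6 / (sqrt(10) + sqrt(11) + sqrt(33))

Group as (sqrt(10) + sqrt(11)) + sqrt(33); multiply by (sqrt(10) + sqrt(11)) - sqrt(33), then rationalise the remaining surd.

(-33*sqrt(30) - 18*sqrt(33) + 48*sqrt(11) + 51*sqrt(10))/74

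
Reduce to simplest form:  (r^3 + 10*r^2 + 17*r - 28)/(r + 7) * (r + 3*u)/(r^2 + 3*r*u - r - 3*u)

r + 4

Factor: r^3 + 10*r^2 + 17*r - 28 = (r - 1)*(r + 4)*(r + 7);  r^2 + 3*r*u - r - 3*u = (r - 1)*(r + 3*u)
Cancel the common factors (r - 1), (r + 7), (r + 3*u).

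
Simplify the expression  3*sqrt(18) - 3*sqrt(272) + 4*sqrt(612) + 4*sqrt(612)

3*sqrt(18) = 9*sqrt(2); 3*sqrt(272) = 12*sqrt(17); 4*sqrt(612) = 24*sqrt(17); 4*sqrt(612) = 24*sqrt(17)

9*sqrt(2) + 36*sqrt(17)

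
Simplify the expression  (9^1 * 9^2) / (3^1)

9^1 = 3^2; 9^2 = 3^4; 3^1 = 3^1
Combine exponents: 3^5

3^5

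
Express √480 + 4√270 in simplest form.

√480 = 4*√30; 4√270 = 12*√30
Combine: (4 + 12)·√30 = 16*√30

16*√30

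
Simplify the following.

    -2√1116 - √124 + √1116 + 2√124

-4*√31

2√1116 = 12*√31; √124 = 2*√31; √1116 = 6*√31; 2√124 = 4*√31
Combine: (-12 - 2 + 6 + 4)·√31 = -4*√31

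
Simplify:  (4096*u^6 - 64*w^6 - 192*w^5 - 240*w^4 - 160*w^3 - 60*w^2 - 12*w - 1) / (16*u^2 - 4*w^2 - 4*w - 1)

Factor (4*u)^6 - (2*w + 1)^6 and cancel (16*u^2 - (2*w + 1)^2).

256*u^4 + 64*u^2*w^2 + 64*u^2*w + 16*u^2 + 16*w^4 + 32*w^3 + 24*w^2 + 8*w + 1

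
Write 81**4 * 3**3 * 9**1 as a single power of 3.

81**4 = 3**16; 3**3 = 3**3; 9**1 = 3**2
Combine exponents: 3**21

3**21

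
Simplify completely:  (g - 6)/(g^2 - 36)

1/(g + 6)

Factor: g^2 - 36 = (g + 6)*(g - 6)
Cancel the common factor (g - 6).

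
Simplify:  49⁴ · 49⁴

7^16

49⁴ = 7^8; 49⁴ = 7^8
Combine exponents: 7^16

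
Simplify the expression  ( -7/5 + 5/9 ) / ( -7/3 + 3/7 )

133/300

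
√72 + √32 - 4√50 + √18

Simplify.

-7*√2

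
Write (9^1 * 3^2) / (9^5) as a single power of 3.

3^(-6)

9^1 = 3^2; 3^2 = 3^2; 9^5 = 3^10
Combine exponents: 3^(-6)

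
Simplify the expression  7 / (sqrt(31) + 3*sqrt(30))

Multiply numerator and denominator by -sqrt(31) + 3*sqrt(30).
Denominator becomes 239; numerator becomes -7*sqrt(31) + 21*sqrt(30).

(-7*sqrt(31) + 21*sqrt(30))/239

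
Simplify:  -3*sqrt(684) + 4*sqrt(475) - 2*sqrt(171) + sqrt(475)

sqrt(19)

3*sqrt(684) = 18*sqrt(19); 4*sqrt(475) = 20*sqrt(19); 2*sqrt(171) = 6*sqrt(19); sqrt(475) = 5*sqrt(19)
Combine: (-18 + 20 - 6 + 5)·sqrt(19) = sqrt(19)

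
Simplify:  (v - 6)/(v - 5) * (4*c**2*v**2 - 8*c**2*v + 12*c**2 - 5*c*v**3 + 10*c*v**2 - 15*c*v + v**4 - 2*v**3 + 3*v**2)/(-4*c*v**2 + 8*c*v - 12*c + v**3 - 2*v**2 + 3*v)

(-c*v + 6*c + v**2 - 6*v)/(v - 5)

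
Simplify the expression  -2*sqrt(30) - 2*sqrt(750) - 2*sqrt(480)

-20*sqrt(30)

2*sqrt(30) = 2*sqrt(30); 2*sqrt(750) = 10*sqrt(30); 2*sqrt(480) = 8*sqrt(30)
Combine: (-2 - 10 - 8)·sqrt(30) = -20*sqrt(30)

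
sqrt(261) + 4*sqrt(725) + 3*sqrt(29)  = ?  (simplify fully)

26*sqrt(29)

sqrt(261) = 3*sqrt(29); 4*sqrt(725) = 20*sqrt(29); 3*sqrt(29) = 3*sqrt(29)
Combine: (3 + 20 + 3)·sqrt(29) = 26*sqrt(29)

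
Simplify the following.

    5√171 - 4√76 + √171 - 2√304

2*√19

5√171 = 15*√19; 4√76 = 8*√19; √171 = 3*√19; 2√304 = 8*√19
Combine: (15 - 8 + 3 - 8)·√19 = 2*√19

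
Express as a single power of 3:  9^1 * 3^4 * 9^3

3^12

9^1 = 3^2; 3^4 = 3^4; 9^3 = 3^6
Combine exponents: 3^12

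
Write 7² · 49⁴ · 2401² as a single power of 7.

7^18

7² = 7^2; 49⁴ = 7^8; 2401² = 7^8
Combine exponents: 7^18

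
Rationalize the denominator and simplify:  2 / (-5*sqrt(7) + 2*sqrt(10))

Multiply numerator and denominator by 2*sqrt(10) + 5*sqrt(7).
Denominator becomes -135; numerator becomes 4*sqrt(10) + 10*sqrt(7).

(-10*sqrt(7) - 4*sqrt(10))/135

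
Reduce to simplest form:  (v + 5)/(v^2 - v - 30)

Factor: v^2 - v - 30 = (v - 6)*(v + 5)
Cancel the common factor (v + 5).

1/(v - 6)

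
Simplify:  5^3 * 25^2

5^7

5^3 = 5^3; 25^2 = 5^4
Combine exponents: 5^7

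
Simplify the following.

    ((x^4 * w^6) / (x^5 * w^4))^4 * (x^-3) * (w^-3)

w^5/x^7

Inside the bracket: (x^-1) * w^2
Raise to the power 4: (x^-4) * w^8
Multiply by (x^-3) * (w^-3): add exponents.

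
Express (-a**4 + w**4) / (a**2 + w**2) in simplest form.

-a**2 + w**2

-a**4 + w**4 factors as (-a + w)*(a + w)*(a**2 + w**2).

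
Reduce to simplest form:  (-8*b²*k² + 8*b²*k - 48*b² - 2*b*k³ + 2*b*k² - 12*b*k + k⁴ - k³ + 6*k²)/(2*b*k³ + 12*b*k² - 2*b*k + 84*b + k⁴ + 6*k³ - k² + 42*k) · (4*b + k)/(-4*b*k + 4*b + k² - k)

Factor: -8*b²*k² + 8*b²*k - 48*b² - 2*b*k³ + 2*b*k² - 12*b*k + k⁴ - k³ + 6*k² = (-4*b + k)·(k² - k + 6)·(2*b + k);  2*b*k³ + 12*b*k² - 2*b*k + 84*b + k⁴ + 6*k³ - k² + 42*k = (2*b + k)·(k² - k + 6)·(k + 7);  -4*b*k + 4*b + k² - k = (-4*b + k)·(k - 1)
Cancel the common factors (k² - k + 6), (-4*b + k), (2*b + k).

(4*b + k)/(k² + 6*k - 7)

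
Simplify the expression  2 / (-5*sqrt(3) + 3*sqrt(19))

Multiply numerator and denominator by 5*sqrt(3) + 3*sqrt(19).
Denominator becomes 96; numerator becomes 10*sqrt(3) + 6*sqrt(19).

(5*sqrt(3) + 3*sqrt(19))/48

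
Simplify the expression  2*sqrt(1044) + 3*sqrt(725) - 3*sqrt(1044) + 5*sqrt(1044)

39*sqrt(29)

2*sqrt(1044) = 12*sqrt(29); 3*sqrt(725) = 15*sqrt(29); 3*sqrt(1044) = 18*sqrt(29); 5*sqrt(1044) = 30*sqrt(29)
Combine: (12 + 15 - 18 + 30)·sqrt(29) = 39*sqrt(29)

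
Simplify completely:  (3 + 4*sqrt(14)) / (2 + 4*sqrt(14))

Multiply numerator and denominator by -4*sqrt(14) + 2.
Denominator becomes -220; numerator becomes -218 - 4*sqrt(14).

(2*sqrt(14) + 109)/110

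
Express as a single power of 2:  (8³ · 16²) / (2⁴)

2^13

8³ = 2^9; 16² = 2^8; 2⁴ = 2^4
Combine exponents: 2^13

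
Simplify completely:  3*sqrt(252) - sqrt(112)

3*sqrt(252) = 18*sqrt(7); sqrt(112) = 4*sqrt(7)
Combine: (18 - 4)·sqrt(7) = 14*sqrt(7)

14*sqrt(7)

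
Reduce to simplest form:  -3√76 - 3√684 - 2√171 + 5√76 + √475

-15*√19

3√76 = 6*√19; 3√684 = 18*√19; 2√171 = 6*√19; 5√76 = 10*√19; √475 = 5*√19
Combine: (-6 - 18 - 6 + 10 + 5)·√19 = -15*√19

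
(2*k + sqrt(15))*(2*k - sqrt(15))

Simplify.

4*k^2 - 15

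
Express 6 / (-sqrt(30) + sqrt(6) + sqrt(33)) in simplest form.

Group as (sqrt(6) + sqrt(33)) - sqrt(30); multiply by (sqrt(6) + sqrt(33)) + sqrt(30), then rationalise the remaining surd.

(-6*sqrt(30) + 2*sqrt(33) + 38*sqrt(6) + 8*sqrt(165))/79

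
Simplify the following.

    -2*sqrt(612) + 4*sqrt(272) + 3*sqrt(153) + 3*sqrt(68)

19*sqrt(17)

2*sqrt(612) = 12*sqrt(17); 4*sqrt(272) = 16*sqrt(17); 3*sqrt(153) = 9*sqrt(17); 3*sqrt(68) = 6*sqrt(17)
Combine: (-12 + 16 + 9 + 6)·sqrt(17) = 19*sqrt(17)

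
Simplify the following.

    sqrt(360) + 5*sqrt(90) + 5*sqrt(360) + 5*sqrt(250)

76*sqrt(10)

sqrt(360) = 6*sqrt(10); 5*sqrt(90) = 15*sqrt(10); 5*sqrt(360) = 30*sqrt(10); 5*sqrt(250) = 25*sqrt(10)
Combine: (6 + 15 + 30 + 25)·sqrt(10) = 76*sqrt(10)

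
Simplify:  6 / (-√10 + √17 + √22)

Group as (√17 + √22) - √10; multiply by (√17 + √22) + √10, then rationalise the remaining surd.

(-174*√10 + 30*√22 + 90*√17 + 24*√935)/655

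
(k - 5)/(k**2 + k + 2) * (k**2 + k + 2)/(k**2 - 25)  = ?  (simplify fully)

Factor: k**2 - 25 = (k - 5)*(k + 5)
Cancel the common factors (k**2 + k + 2), (k - 5).

1/(k + 5)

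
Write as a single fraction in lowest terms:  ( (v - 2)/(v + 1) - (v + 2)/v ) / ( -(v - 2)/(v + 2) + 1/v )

Numerator: (v - 2)/(v + 1) - (v + 2)/v = (-5*v - 2)/(v² + v)
Denominator: -(v - 2)/(v + 2) + 1/v = (-v² + 3*v + 2)/(v² + 2*v)
Divide: ((-5*v - 2)/(v² + v)) · ((v² + 2*v)/(-v² + 3*v + 2)) = (5*v² + 12*v + 4)/(v³ - 2*v² - 5*v - 2)

(5*v² + 12*v + 4)/(v³ - 2*v² - 5*v - 2)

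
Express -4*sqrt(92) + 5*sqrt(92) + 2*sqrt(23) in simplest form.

4*sqrt(92) = 8*sqrt(23); 5*sqrt(92) = 10*sqrt(23); 2*sqrt(23) = 2*sqrt(23)
Combine: (-8 + 10 + 2)·sqrt(23) = 4*sqrt(23)

4*sqrt(23)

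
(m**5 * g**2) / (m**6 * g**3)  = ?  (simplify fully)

1/(g*m)

Quotient: (m**-1) * (g**-1)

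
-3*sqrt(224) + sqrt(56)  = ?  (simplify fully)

-10*sqrt(14)

3*sqrt(224) = 12*sqrt(14); sqrt(56) = 2*sqrt(14)
Combine: (-12 + 2)·sqrt(14) = -10*sqrt(14)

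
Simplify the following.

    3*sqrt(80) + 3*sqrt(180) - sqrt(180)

3*sqrt(80) = 12*sqrt(5); 3*sqrt(180) = 18*sqrt(5); sqrt(180) = 6*sqrt(5)
Combine: (12 + 18 - 6)·sqrt(5) = 24*sqrt(5)

24*sqrt(5)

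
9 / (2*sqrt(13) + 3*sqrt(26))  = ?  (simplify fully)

Multiply numerator and denominator by -3*sqrt(26) + 2*sqrt(13).
Denominator becomes -182; numerator becomes -27*sqrt(26) + 18*sqrt(13).

(-18*sqrt(13) + 27*sqrt(26))/182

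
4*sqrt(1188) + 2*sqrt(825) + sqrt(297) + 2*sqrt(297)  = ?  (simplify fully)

43*sqrt(33)

4*sqrt(1188) = 24*sqrt(33); 2*sqrt(825) = 10*sqrt(33); sqrt(297) = 3*sqrt(33); 2*sqrt(297) = 6*sqrt(33)
Combine: (24 + 10 + 3 + 6)·sqrt(33) = 43*sqrt(33)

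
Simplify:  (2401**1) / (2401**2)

7**(-4)

2401**1 = 7**4; 2401**2 = 7**8
Combine exponents: 7**(-4)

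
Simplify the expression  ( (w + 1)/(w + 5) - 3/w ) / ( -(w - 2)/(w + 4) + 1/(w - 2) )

(-w^3 - 5*w^2 + 2*w + 24)/(w^3 + 5*w^2)

Numerator: (w + 1)/(w + 5) - 3/w = (w^2 - 2*w - 15)/(w^2 + 5*w)
Denominator: -(w - 2)/(w + 4) + 1/(w - 2) = (-w^2 + 5*w)/(w^2 + 2*w - 8)
Divide: ((w^2 - 2*w - 15)/(w^2 + 5*w)) · ((w^2 + 2*w - 8)/(-w^2 + 5*w)) = (-w^3 - 5*w^2 + 2*w + 24)/(w^3 + 5*w^2)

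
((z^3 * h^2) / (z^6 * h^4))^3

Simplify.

1/(h^6*z^9)

Inside the bracket: (z^-3) * (h^-2)
Raise to the power 3: (z^-9) * (h^-6)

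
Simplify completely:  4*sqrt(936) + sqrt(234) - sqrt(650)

4*sqrt(936) = 24*sqrt(26); sqrt(234) = 3*sqrt(26); sqrt(650) = 5*sqrt(26)
Combine: (24 + 3 - 5)·sqrt(26) = 22*sqrt(26)

22*sqrt(26)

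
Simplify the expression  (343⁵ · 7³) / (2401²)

7^10

343⁵ = 7^15; 7³ = 7^3; 2401² = 7^8
Combine exponents: 7^10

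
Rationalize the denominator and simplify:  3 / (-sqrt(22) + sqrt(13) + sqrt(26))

Group as (sqrt(13) + sqrt(26)) - sqrt(22); multiply by (sqrt(13) + sqrt(26)) + sqrt(22), then rationalise the remaining surd.

(-51*sqrt(22) + 27*sqrt(26) + 105*sqrt(13) + 156*sqrt(11))/1063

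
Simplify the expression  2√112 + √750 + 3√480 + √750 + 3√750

2√112 = 8*√7; √750 = 5*√30; 3√480 = 12*√30; √750 = 5*√30; 3√750 = 15*√30

8*√7 + 37*√30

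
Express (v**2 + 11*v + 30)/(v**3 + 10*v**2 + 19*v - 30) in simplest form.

1/(v - 1)

Factor: v**2 + 11*v + 30 = (v + 6)*(v + 5);  v**3 + 10*v**2 + 19*v - 30 = (v + 6)*(v + 5)*(v - 1)
Cancel the common factors (v + 5), (v + 6).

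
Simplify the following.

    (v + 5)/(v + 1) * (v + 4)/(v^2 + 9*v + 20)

1/(v + 1)

Factor: v^2 + 9*v + 20 = (v + 5)*(v + 4)
Cancel the common factors (v + 4), (v + 5).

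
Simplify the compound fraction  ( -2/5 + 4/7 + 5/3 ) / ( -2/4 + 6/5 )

Numerator: -2/5 + 4/7 + 5/3 = 193/105
Denominator: -2/4 + 6/5 = 7/10
Divide: (193/105) · (10/7) = 386/147

386/147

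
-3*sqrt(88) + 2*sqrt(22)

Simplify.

-4*sqrt(22)

3*sqrt(88) = 6*sqrt(22); 2*sqrt(22) = 2*sqrt(22)
Combine: (-6 + 2)·sqrt(22) = -4*sqrt(22)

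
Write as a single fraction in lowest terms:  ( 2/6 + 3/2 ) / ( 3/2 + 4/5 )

Numerator: 2/6 + 3/2 = 11/6
Denominator: 3/2 + 4/5 = 23/10
Divide: (11/6) · (10/23) = 55/69

55/69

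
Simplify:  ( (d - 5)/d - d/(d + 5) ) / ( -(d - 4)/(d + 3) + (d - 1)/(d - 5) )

(-25*d^2 + 50*d + 375)/(11*d^3 + 32*d^2 - 115*d)

Numerator: (d - 5)/d - d/(d + 5) = -25/(d^2 + 5*d)
Denominator: -(d - 4)/(d + 3) + (d - 1)/(d - 5) = (11*d - 23)/(d^2 - 2*d - 15)
Divide: (-25/(d^2 + 5*d)) · ((d^2 - 2*d - 15)/(11*d - 23)) = (-25*d^2 + 50*d + 375)/(11*d^3 + 32*d^2 - 115*d)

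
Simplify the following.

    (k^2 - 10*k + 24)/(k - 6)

k - 4

Factor: k^2 - 10*k + 24 = (k - 6)*(k - 4)
Cancel the common factor (k - 6).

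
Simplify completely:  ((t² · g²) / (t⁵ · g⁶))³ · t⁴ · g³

1/(g⁹*t⁵)

Inside the bracket: (t^-3) · (g^-4)
Raise to the power 3: (t^-9) · (g^-12)
Multiply by t⁴ · g³: add exponents.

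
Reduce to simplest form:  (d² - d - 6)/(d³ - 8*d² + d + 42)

1/(d - 7)

Factor: d² - d - 6 = (d + 2)·(d - 3);  d³ - 8*d² + d + 42 = (d - 7)·(d + 2)·(d - 3)
Cancel the common factors (d + 2), (d - 3).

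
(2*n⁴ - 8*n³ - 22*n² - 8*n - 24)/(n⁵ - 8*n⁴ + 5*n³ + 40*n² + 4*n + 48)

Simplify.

Factor: 2*n⁴ - 8*n³ - 22*n² - 8*n - 24 = 2·(n + 2)·(n - 6)·(n² + 1);  n⁵ - 8*n⁴ + 5*n³ + 40*n² + 4*n + 48 = (n² + 1)·(n - 4)·(n + 2)·(n - 6)
Cancel the common factors (n² + 1), (n + 2), (n - 6).

2/(n - 4)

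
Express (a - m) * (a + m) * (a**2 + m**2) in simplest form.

Telescope via difference of squares: (a+m)(a-m) = a**2 - m**2, then repeat with the next factor.

a**4 - m**4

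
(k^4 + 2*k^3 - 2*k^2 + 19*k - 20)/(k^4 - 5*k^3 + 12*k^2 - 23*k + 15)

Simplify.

(k + 4)/(k - 3)

Factor: k^4 + 2*k^3 - 2*k^2 + 19*k - 20 = (k - 1)*(k + 4)*(k^2 - k + 5);  k^4 - 5*k^3 + 12*k^2 - 23*k + 15 = (k - 3)*(k^2 - k + 5)*(k - 1)
Cancel the common factors (k^2 - k + 5), (k - 1).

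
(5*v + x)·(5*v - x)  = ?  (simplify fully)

Difference of squares with P = 5*v, Q = x.

25*v² - x²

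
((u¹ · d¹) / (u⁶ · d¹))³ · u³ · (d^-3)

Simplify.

Inside the bracket: (u^-5)
Raise to the power 3: (u^-15)
Multiply by u³ · (d^-3): add exponents.

1/(d³*u^12)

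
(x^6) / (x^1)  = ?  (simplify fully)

x^5

Quotient: x^5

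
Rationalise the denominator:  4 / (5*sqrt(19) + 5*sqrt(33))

Multiply numerator and denominator by -5*sqrt(33) + 5*sqrt(19).
Denominator becomes -350; numerator becomes -20*sqrt(33) + 20*sqrt(19).

(-2*sqrt(19) + 2*sqrt(33))/35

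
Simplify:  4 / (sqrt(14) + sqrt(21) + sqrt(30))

Group as (sqrt(21) + sqrt(30)) + sqrt(14); multiply by (sqrt(21) + sqrt(30)) - sqrt(14), then rationalise the remaining surd.

(-336*sqrt(5) + 20*sqrt(30) + 92*sqrt(21) + 148*sqrt(14))/1151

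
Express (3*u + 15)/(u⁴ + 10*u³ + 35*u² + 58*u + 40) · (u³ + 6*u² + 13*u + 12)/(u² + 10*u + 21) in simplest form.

3/(u² + 9*u + 14)

Factor: 3*u + 15 = 3·(u + 5);  u⁴ + 10*u³ + 35*u² + 58*u + 40 = (u + 2)·(u² + 3*u + 4)·(u + 5);  u³ + 6*u² + 13*u + 12 = (u² + 3*u + 4)·(u + 3);  u² + 10*u + 21 = (u + 3)·(u + 7)
Cancel the common factors (u² + 3*u + 4), (u + 3), (u + 5).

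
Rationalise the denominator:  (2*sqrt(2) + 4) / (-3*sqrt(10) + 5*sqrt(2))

(-3*sqrt(10) - 5*sqrt(2) - 3*sqrt(5) - 5)/10

Multiply numerator and denominator by 5*sqrt(2) + 3*sqrt(10).
Denominator becomes -40; numerator becomes 20 + 12*sqrt(5) + 20*sqrt(2) + 12*sqrt(10).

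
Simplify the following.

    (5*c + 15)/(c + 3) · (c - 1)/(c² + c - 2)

Factor: 5*c + 15 = 5·(c + 3);  c² + c - 2 = (c - 1)·(c + 2)
Cancel the common factors (c - 1), (c + 3).

5/(c + 2)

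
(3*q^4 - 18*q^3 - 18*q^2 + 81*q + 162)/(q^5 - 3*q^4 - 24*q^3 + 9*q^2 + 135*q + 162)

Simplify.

Factor: 3*q^4 - 18*q^3 - 18*q^2 + 81*q + 162 = 3*(q - 6)*(q - 3)*(q^2 + 3*q + 3);  q^5 - 3*q^4 - 24*q^3 + 9*q^2 + 135*q + 162 = (q + 3)*(q - 3)*(q - 6)*(q^2 + 3*q + 3)
Cancel the common factors (q^2 + 3*q + 3), (q - 3), (q - 6).

3/(q + 3)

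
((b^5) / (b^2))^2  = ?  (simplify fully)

b^6

Inside the bracket: b^3
Raise to the power 2: b^6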